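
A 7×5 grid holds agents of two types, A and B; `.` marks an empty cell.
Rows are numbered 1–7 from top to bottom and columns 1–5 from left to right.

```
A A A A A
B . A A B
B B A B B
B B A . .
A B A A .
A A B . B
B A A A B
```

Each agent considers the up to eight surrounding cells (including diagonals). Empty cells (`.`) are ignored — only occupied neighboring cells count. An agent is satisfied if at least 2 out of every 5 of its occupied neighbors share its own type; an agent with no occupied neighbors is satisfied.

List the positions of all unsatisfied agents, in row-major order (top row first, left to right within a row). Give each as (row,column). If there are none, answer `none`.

(1,1)A 1/2 satisfied
(1,2)A 3/4 satisfied
(1,3)A 4/4 satisfied
(1,4)A 4/5 satisfied
(1,5)A 2/3 satisfied
(2,1)B 2/4 satisfied
(2,3)A 5/7 satisfied
(2,4)A 5/8 satisfied
(2,5)B 2/5 satisfied
(3,1)B 4/4 satisfied
(3,2)B 4/7 satisfied
(3,3)A 3/6 satisfied
(3,4)B 2/6 not
(3,5)B 2/3 satisfied
(4,1)B 4/5 satisfied
(4,2)B 4/8 satisfied
(4,3)A 3/7 satisfied
(5,1)A 2/5 satisfied
(5,2)B 3/8 not
(5,3)A 3/6 satisfied
(5,4)A 2/4 satisfied
(6,1)A 3/5 satisfied
(6,2)A 5/8 satisfied
(6,3)B 1/7 not
(6,5)B 1/3 not
(7,1)B 0/3 not
(7,2)A 3/5 satisfied
(7,3)A 3/4 satisfied
(7,4)A 1/4 not
(7,5)B 1/2 satisfied

(3,4), (5,2), (6,3), (6,5), (7,1), (7,4)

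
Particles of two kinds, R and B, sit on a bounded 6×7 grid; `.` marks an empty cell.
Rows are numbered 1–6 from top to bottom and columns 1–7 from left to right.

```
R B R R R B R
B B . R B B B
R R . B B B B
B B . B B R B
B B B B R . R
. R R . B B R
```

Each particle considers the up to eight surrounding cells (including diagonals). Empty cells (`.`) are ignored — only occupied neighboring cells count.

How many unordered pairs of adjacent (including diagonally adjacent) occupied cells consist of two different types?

Scan each occupied cell's neighbors to the right and below (and the two forward diagonals) so each pair is counted once.
From row 1: 12 unlike of 22 pairs (running 12/22).
From row 2: 7 unlike of 18 pairs (running 19/40).
From row 3: 7 unlike of 18 pairs (running 26/58).
From row 4: 5 unlike of 17 pairs (running 31/75).
From row 5: 10 unlike of 15 pairs (running 41/90).
From row 6: 1 unlike of 3 pairs (running 42/93).
Total adjacent occupied pairs: 93; unlike-type pairs: 42.

42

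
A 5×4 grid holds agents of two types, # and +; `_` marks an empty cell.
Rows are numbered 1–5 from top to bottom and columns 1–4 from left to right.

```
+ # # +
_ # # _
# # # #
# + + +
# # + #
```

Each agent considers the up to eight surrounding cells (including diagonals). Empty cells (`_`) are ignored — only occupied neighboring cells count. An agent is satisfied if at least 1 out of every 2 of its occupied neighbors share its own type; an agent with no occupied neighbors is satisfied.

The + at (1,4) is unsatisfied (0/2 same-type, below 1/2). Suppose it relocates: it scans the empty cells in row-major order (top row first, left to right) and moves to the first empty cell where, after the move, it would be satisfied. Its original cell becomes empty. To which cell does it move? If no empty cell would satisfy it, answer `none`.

Vacating (1,4). Empty cells in order:
  (2,1): 1/5 same-type → still unsatisfied.
  (2,4): 0/4 same-type → still unsatisfied.

none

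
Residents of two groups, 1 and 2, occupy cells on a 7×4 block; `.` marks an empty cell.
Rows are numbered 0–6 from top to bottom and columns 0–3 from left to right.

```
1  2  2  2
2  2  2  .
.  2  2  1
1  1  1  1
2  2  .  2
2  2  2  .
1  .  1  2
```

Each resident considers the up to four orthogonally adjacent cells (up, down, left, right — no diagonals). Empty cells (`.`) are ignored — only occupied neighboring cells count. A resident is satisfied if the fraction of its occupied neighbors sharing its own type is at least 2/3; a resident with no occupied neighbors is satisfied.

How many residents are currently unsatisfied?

(0,0)1 0/2 not
(0,1)2 2/3 satisfied
(0,2)2 3/3 satisfied
(0,3)2 1/1 satisfied
(1,0)2 1/2 not
(1,1)2 4/4 satisfied
(1,2)2 3/3 satisfied
(2,1)2 2/3 satisfied
(2,2)2 2/4 not
(2,3)1 1/2 not
(3,0)1 1/2 not
(3,1)1 2/4 not
(3,2)1 2/3 satisfied
(3,3)1 2/3 satisfied
(4,0)2 2/3 satisfied
(4,1)2 2/3 satisfied
(4,3)2 0/1 not
(5,0)2 2/3 satisfied
(5,1)2 3/3 satisfied
(5,2)2 1/2 not
(6,0)1 0/1 not
(6,2)1 0/2 not
(6,3)2 0/1 not
Unsatisfied: (0,0), (1,0), (2,2), (2,3), (3,0), (3,1), (4,3), (5,2), (6,0), (6,2), (6,3) — 11 in total.

11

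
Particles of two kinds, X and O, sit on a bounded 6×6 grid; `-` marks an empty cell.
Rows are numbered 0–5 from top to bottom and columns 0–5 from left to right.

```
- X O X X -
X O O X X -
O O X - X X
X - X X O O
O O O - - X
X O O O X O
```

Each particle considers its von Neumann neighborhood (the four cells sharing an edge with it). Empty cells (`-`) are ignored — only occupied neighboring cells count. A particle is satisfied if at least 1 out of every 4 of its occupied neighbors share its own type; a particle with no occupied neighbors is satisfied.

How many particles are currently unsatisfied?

7

(0,1)X 0/2 ✗
(0,2)O 1/3 ✓
(0,3)X 2/3 ✓
(0,4)X 2/2 ✓
(1,0)X 0/2 ✗
(1,1)O 2/4 ✓
(1,2)O 2/4 ✓
(1,3)X 2/3 ✓
(1,4)X 3/3 ✓
(2,0)O 1/3 ✓
(2,1)O 2/3 ✓
(2,2)X 1/3 ✓
(2,4)X 2/3 ✓
(2,5)X 1/2 ✓
(3,0)X 0/2 ✗
(3,2)X 2/3 ✓
(3,3)X 1/2 ✓
(3,4)O 1/3 ✓
(3,5)O 1/3 ✓
(4,0)O 1/3 ✓
(4,1)O 3/3 ✓
(4,2)O 2/3 ✓
(4,5)X 0/2 ✗
(5,0)X 0/2 ✗
(5,1)O 2/3 ✓
(5,2)O 3/3 ✓
(5,3)O 1/2 ✓
(5,4)X 0/2 ✗
(5,5)O 0/2 ✗
Unsatisfied: (0,1), (1,0), (3,0), (4,5), (5,0), (5,4), (5,5) — 7 in total.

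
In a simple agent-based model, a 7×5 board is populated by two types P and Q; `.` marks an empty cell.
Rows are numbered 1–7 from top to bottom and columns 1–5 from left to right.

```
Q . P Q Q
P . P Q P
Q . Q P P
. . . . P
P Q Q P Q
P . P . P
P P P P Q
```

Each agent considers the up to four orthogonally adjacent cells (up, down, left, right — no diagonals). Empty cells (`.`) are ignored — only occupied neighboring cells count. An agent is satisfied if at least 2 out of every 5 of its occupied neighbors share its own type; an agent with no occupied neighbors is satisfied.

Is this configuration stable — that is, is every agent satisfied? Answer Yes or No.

(1,1)Q 0/1 unhappy
(1,3)P 1/2 ok
(1,4)Q 2/3 ok
(1,5)Q 1/2 ok
(2,1)P 0/2 unhappy
(2,3)P 1/3 unhappy
(2,4)Q 1/4 unhappy
(2,5)P 1/3 unhappy
(3,1)Q 0/1 unhappy
(3,3)Q 0/2 unhappy
(3,4)P 1/3 unhappy
(3,5)P 3/3 ok
(4,5)P 1/2 ok
(5,1)P 1/2 ok
(5,2)Q 1/2 ok
(5,3)Q 1/3 unhappy
(5,4)P 0/2 unhappy
(5,5)Q 0/3 unhappy
(6,1)P 2/2 ok
(6,3)P 1/2 ok
(6,5)P 0/2 unhappy
(7,1)P 2/2 ok
(7,2)P 2/2 ok
(7,3)P 3/3 ok
(7,4)P 1/2 ok
(7,5)Q 0/2 unhappy
For instance (1,1) has only 0/1 same-type neighbors, below 2/5.

No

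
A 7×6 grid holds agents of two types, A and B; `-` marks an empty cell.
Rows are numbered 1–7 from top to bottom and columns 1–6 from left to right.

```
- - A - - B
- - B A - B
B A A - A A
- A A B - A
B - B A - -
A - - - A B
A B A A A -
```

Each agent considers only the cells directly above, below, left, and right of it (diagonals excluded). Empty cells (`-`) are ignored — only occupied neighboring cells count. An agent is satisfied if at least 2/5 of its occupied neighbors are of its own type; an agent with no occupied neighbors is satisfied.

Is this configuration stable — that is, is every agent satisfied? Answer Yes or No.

No

Row 1: (1,3)A 0/1 not · (1,6)B 1/1 satisfied
Row 2: (2,3)B 0/3 not · (2,4)A 0/1 not · (2,6)B 1/2 satisfied
Row 3: (3,1)B 0/1 not · (3,2)A 2/3 satisfied · (3,3)A 2/3 satisfied · (3,5)A 1/1 satisfied · (3,6)A 2/3 satisfied
Row 4: (4,2)A 2/2 satisfied · (4,3)A 2/4 satisfied · (4,4)B 0/2 not · (4,6)A 1/1 satisfied
Row 5: (5,1)B 0/1 not · (5,3)B 0/2 not · (5,4)A 0/2 not
Row 6: (6,1)A 1/2 satisfied · (6,5)A 1/2 satisfied · (6,6)B 0/1 not
Row 7: (7,1)A 1/2 satisfied · (7,2)B 0/2 not · (7,3)A 1/2 satisfied · (7,4)A 2/2 satisfied · (7,5)A 2/2 satisfied
For instance (1,3) has only 0/1 same-type neighbors, below 2/5.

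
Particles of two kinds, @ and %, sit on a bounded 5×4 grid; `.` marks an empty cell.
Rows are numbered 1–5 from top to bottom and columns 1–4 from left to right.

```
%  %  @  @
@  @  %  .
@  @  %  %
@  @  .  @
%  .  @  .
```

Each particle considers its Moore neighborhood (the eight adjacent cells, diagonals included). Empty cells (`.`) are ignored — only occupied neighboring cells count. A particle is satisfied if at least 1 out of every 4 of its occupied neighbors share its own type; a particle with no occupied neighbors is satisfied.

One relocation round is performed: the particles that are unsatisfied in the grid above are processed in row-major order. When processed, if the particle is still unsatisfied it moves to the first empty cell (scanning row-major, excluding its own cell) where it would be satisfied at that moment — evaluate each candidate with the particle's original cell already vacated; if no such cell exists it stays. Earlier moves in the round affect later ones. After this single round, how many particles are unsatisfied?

Initially unsatisfied (in order): (5,1).
  (5,1) → (2,4).
Resulting grid:
% % @ @
@ @ % %
@ @ % %
@ @ . @
. . @ .
All satisfied now.

0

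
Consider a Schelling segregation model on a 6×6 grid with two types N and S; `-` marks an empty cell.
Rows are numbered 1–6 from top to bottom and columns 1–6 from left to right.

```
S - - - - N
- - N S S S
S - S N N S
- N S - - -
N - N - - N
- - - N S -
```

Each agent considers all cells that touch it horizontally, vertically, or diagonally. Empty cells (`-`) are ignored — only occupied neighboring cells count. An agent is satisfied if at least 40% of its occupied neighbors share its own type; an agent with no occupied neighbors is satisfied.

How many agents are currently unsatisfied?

(1,1)S 0/0 ✓
(1,6)N 0/2 ✗
(2,3)N 1/3 ✗
(2,4)S 2/5 ✓
(2,5)S 3/6 ✓
(2,6)S 2/4 ✓
(3,1)S 0/1 ✗
(3,3)S 2/5 ✓
(3,4)N 2/6 ✗
(3,5)N 1/5 ✗
(3,6)S 2/3 ✓
(4,2)N 2/5 ✓
(4,3)S 1/4 ✗
(5,1)N 1/1 ✓
(5,3)N 2/3 ✓
(5,6)N 0/1 ✗
(6,4)N 1/2 ✓
(6,5)S 0/2 ✗
Unsatisfied: (1,6), (2,3), (3,1), (3,4), (3,5), (4,3), (5,6), (6,5) — 8 in total.

8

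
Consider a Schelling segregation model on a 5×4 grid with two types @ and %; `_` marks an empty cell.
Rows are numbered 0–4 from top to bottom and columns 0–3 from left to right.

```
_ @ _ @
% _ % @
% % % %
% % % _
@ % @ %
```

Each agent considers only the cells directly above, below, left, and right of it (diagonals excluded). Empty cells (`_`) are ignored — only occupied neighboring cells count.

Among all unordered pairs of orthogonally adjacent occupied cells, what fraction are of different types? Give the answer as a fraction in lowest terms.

7/19

Scan each occupied cell's neighbors to the right and below so each pair is counted once.
From row 0: 0 unlike of 1 pairs (running 0/1).
From row 1: 2 unlike of 4 pairs (running 2/5).
From row 2: 0 unlike of 6 pairs (running 2/11).
From row 3: 2 unlike of 5 pairs (running 4/16).
From row 4: 3 unlike of 3 pairs (running 7/19).
Total adjacent occupied pairs: 19; unlike-type pairs: 7.
7/19 is already in lowest terms.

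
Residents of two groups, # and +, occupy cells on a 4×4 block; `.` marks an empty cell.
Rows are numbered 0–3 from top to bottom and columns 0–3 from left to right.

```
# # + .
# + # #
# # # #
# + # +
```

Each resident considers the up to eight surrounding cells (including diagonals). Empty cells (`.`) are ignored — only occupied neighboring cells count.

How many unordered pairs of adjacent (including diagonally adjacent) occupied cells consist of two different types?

Scan each occupied cell's neighbors to the right and below (and the two forward diagonals) so each pair is counted once.
Row 0: #(0,0)–#(0,1)= #(0,0)–#(1,0)= #(0,0)–+(1,1)≠ #(0,1)–+(0,2)≠ #(0,1)–+(1,1)≠ #(0,1)–#(1,2)= #(0,1)–#(1,0)= +(0,2)–#(1,2)≠ +(0,2)–#(1,3)≠ +(0,2)–+(1,1)=  → 5/10 unlike.
Row 1: #(1,0)–+(1,1)≠ #(1,0)–#(2,0)= #(1,0)–#(2,1)= +(1,1)–#(1,2)≠ +(1,1)–#(2,1)≠ +(1,1)–#(2,2)≠ +(1,1)–#(2,0)≠ #(1,2)–#(1,3)= #(1,2)–#(2,2)= #(1,2)–#(2,3)= #(1,2)–#(2,1)= #(1,3)–#(2,3)= #(1,3)–#(2,2)=  → 5/13 unlike.
Row 2: #(2,0)–#(2,1)= #(2,0)–#(3,0)= #(2,0)–+(3,1)≠ #(2,1)–#(2,2)= #(2,1)–+(3,1)≠ #(2,1)–#(3,2)= #(2,1)–#(3,0)= #(2,2)–#(2,3)= #(2,2)–#(3,2)= #(2,2)–+(3,3)≠ #(2,2)–+(3,1)≠ #(2,3)–+(3,3)≠ #(2,3)–#(3,2)=  → 5/13 unlike.
Row 3: #(3,0)–+(3,1)≠ +(3,1)–#(3,2)≠ #(3,2)–+(3,3)≠  → 3/3 unlike.
Total adjacent occupied pairs: 39; unlike-type pairs: 18.

18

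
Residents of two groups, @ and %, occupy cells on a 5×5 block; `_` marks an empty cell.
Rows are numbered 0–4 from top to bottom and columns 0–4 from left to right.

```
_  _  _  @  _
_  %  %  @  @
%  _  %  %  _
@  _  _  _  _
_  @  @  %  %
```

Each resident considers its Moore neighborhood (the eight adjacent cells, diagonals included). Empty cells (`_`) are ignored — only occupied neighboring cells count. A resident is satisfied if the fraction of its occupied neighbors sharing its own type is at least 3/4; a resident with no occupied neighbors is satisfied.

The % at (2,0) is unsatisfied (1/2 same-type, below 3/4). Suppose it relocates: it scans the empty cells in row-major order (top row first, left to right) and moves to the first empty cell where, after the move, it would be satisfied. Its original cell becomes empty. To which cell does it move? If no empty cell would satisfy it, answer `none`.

Vacating (2,0). Empty cells in order:
  (0,0): 1/1 same-type → satisfied — stop here.

(0,0)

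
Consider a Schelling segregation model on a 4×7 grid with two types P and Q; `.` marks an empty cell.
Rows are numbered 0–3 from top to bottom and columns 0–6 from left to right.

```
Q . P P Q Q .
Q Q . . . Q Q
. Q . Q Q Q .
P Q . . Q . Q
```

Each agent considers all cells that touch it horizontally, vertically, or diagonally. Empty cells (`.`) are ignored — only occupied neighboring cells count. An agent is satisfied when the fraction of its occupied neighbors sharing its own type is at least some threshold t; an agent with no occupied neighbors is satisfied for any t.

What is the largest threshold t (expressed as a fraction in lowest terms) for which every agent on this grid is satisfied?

0/1

Row 0: (0,0)Q 2/2 · (0,2)P 1/2 · (0,3)P 1/2 · (0,4)Q 2/3 · (0,5)Q 3/3
Row 1: (1,0)Q 3/3 · (1,1)Q 3/4 · (1,5)Q 5/5 · (1,6)Q 3/3
Row 2: (2,1)Q 3/4 · (2,3)Q 2/2 · (2,4)Q 4/4 · (2,5)Q 5/5
Row 3: (3,0)P 0/2 · (3,1)Q 1/2 · (3,4)Q 3/3 · (3,6)Q 1/1
The smallest same-type fraction is 0/2 at (3,0), which reduces to 0/1. Any threshold above that leaves this agent unsatisfied.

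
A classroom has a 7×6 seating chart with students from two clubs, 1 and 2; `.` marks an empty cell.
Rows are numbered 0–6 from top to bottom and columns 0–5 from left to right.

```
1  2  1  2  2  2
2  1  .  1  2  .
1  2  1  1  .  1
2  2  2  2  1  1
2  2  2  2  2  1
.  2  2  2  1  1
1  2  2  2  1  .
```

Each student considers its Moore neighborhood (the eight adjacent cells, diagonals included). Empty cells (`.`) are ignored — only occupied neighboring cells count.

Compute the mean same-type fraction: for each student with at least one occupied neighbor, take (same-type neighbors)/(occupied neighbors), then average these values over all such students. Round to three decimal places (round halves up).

0.633

(0,0)1 1/3
(0,1)2 1/4
(0,2)1 2/4
(0,3)2 2/4
(0,4)2 3/4
(0,5)2 2/2
(1,0)2 2/5
(1,1)1 4/7
(1,3)1 3/6
(1,4)2 3/6
(2,0)1 1/5
(2,1)2 4/7
(2,2)1 3/7
(2,3)1 3/6
(2,5)1 2/3
(3,0)2 4/5
(3,1)2 6/8
(3,2)2 6/8
(3,3)2 4/7
(3,4)1 4/7
(3,5)1 3/4
(4,0)2 4/4
(4,1)2 7/7
(4,2)2 8/8
(4,3)2 6/8
(4,4)2 3/8
(4,5)1 4/5
(5,1)2 6/7
(5,2)2 8/8
(5,3)2 6/8
(5,4)1 3/7
(5,5)1 3/4
(6,0)1 0/2
(6,1)2 3/4
(6,2)2 5/5
(6,3)2 3/5
(6,4)1 2/4
Sum over 37 students: 1/3 + 1/4 + 2/4 + 2/4 + 3/4 + 2/2 + 2/5 + 4/7 + 3/6 + 3/6 + 1/5 + 4/7 + 3/7 + 3/6 + 2/3 + 4/5 + 6/8 + 6/8 + 4/7 + 4/7 + 3/4 + 4/4 + 7/7 + 8/8 + 6/8 + 3/8 + 4/5 + 6/7 + 8/8 + 6/8 + 3/7 + 3/4 + 0/2 + 3/4 + 5/5 + 3/5 + 2/4 = 937/40; mean = 937/40 ÷ 37 = 937/1480 = 0.633108… → 0.633.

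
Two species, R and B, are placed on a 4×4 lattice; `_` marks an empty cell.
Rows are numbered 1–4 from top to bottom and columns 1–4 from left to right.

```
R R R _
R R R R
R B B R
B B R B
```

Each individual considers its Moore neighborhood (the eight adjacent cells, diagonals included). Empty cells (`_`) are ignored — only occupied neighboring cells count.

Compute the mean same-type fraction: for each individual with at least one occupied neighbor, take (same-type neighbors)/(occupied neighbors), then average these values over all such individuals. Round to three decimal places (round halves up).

0.638

(1,1)R 3/3
(1,2)R 5/5
(1,3)R 4/4
(2,1)R 4/5
(2,2)R 6/8
(2,3)R 5/7
(2,4)R 3/4
(3,1)R 2/5
(3,2)B 3/8
(3,3)B 3/8
(3,4)R 3/5
(4,1)B 2/3
(4,2)B 3/5
(4,3)R 1/5
(4,4)B 1/3
Sum over 15 individuals: 3/3 + 5/5 + 4/4 + 4/5 + 6/8 + 5/7 + 3/4 + 2/5 + 3/8 + 3/8 + 3/5 + 2/3 + 3/5 + 1/5 + 1/3 = 1339/140; mean = 1339/140 ÷ 15 = 1339/2100 = 0.637619… → 0.638.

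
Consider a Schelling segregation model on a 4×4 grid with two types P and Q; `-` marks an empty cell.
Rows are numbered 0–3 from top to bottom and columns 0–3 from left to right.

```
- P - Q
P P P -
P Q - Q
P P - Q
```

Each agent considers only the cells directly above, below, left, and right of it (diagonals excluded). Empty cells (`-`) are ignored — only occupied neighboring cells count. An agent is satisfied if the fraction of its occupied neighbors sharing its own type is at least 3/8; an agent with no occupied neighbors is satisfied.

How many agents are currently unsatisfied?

Row 0: (0,1)P 1/1 ok · (0,3)Q 0/0 ok
Row 1: (1,0)P 2/2 ok · (1,1)P 3/4 ok · (1,2)P 1/1 ok
Row 2: (2,0)P 2/3 ok · (2,1)Q 0/3 unhappy · (2,3)Q 1/1 ok
Row 3: (3,0)P 2/2 ok · (3,1)P 1/2 ok · (3,3)Q 1/1 ok
Unsatisfied: (2,1) — 1 in total.

1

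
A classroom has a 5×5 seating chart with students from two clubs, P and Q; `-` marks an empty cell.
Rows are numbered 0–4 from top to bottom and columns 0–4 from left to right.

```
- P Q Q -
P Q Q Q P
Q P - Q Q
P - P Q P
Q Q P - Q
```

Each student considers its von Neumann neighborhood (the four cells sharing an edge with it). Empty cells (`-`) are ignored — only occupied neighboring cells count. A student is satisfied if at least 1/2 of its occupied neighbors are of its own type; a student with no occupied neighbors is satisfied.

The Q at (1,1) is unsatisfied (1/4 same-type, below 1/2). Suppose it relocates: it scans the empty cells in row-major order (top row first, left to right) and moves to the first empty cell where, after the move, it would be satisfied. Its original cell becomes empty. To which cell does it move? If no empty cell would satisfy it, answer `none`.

Vacating (1,1). Empty cells in order:
  (0,0): 0/2 same-type → still unsatisfied.
  (0,4): 1/2 same-type → satisfied — stop here.

(0,4)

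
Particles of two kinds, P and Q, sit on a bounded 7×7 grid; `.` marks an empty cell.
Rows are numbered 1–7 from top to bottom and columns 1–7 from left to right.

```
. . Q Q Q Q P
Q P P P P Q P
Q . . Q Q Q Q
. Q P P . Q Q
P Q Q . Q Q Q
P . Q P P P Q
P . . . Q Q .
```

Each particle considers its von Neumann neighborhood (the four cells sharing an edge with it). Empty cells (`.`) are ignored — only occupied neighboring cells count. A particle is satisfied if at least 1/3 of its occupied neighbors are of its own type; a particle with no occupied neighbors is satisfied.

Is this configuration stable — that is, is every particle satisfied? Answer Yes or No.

(1,3)Q 1/2 ok
(1,4)Q 2/3 ok
(1,5)Q 2/3 ok
(1,6)Q 2/3 ok
(1,7)P 1/2 ok
(2,1)Q 1/2 ok
(2,2)P 1/2 ok
(2,3)P 2/3 ok
(2,4)P 2/4 ok
(2,5)P 1/4 unhappy
(2,6)Q 2/4 ok
(2,7)P 1/3 ok
(3,1)Q 1/1 ok
(3,4)Q 1/3 ok
(3,5)Q 2/3 ok
(3,6)Q 4/4 ok
(3,7)Q 2/3 ok
(4,2)Q 1/2 ok
(4,3)P 1/3 ok
(4,4)P 1/2 ok
(4,6)Q 3/3 ok
(4,7)Q 3/3 ok
(5,1)P 1/2 ok
(5,2)Q 2/3 ok
(5,3)Q 2/3 ok
(5,5)Q 1/2 ok
(5,6)Q 3/4 ok
(5,7)Q 3/3 ok
(6,1)P 2/2 ok
(6,3)Q 1/2 ok
(6,4)P 1/2 ok
(6,5)P 2/4 ok
(6,6)P 1/4 unhappy
(6,7)Q 1/2 ok
(7,1)P 1/1 ok
(7,5)Q 1/2 ok
(7,6)Q 1/2 ok
For instance (2,5) has only 1/4 same-type neighbors, below 1/3.

No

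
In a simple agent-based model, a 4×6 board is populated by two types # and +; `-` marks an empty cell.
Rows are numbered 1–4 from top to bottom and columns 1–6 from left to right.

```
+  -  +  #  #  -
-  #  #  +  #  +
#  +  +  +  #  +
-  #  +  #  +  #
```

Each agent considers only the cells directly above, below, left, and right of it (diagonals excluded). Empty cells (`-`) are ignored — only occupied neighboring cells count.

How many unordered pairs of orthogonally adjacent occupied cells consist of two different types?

Scan each occupied cell's neighbors to the right and below so each pair is counted once.
From row 1: 3 unlike of 5 pairs (running 3/5).
From row 2: 5 unlike of 9 pairs (running 8/14).
From row 3: 7 unlike of 10 pairs (running 15/24).
From row 4: 4 unlike of 4 pairs (running 19/28).
Total adjacent occupied pairs: 28; unlike-type pairs: 19.

19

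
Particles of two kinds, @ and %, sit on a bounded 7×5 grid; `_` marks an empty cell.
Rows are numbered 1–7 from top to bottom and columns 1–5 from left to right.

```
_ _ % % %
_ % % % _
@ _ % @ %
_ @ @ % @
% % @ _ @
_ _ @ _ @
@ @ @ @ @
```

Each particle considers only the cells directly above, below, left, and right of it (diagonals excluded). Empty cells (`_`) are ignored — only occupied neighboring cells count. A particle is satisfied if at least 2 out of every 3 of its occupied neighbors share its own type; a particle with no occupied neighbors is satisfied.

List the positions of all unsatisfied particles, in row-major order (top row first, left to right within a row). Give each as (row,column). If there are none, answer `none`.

(1,3)% 2/2 ok
(1,4)% 3/3 ok
(1,5)% 1/1 ok
(2,2)% 1/1 ok
(2,3)% 4/4 ok
(2,4)% 2/3 ok
(3,1)@ 0/0 ok
(3,3)% 1/3 unhappy
(3,4)@ 0/4 unhappy
(3,5)% 0/2 unhappy
(4,2)@ 1/2 unhappy
(4,3)@ 2/4 unhappy
(4,4)% 0/3 unhappy
(4,5)@ 1/3 unhappy
(5,1)% 1/1 ok
(5,2)% 1/3 unhappy
(5,3)@ 2/3 ok
(5,5)@ 2/2 ok
(6,3)@ 2/2 ok
(6,5)@ 2/2 ok
(7,1)@ 1/1 ok
(7,2)@ 2/2 ok
(7,3)@ 3/3 ok
(7,4)@ 2/2 ok
(7,5)@ 2/2 ok

(3,3), (3,4), (3,5), (4,2), (4,3), (4,4), (4,5), (5,2)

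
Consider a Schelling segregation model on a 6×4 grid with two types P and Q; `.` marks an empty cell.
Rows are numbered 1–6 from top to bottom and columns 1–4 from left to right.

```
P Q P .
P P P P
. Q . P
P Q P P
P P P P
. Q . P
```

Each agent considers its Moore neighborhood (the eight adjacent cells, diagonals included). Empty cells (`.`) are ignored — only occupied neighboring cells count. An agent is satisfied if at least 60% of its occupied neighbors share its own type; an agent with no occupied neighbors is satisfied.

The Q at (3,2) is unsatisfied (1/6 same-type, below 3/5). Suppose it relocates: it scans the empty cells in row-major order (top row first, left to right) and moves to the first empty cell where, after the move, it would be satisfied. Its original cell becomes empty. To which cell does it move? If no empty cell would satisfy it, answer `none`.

none

Vacating (3,2). Empty cells in order:
  (1,4): 0/3 same-type → still unsatisfied.
  (3,1): 1/4 same-type → still unsatisfied.
  (3,3): 1/7 same-type → still unsatisfied.
  (6,1): 1/3 same-type → still unsatisfied.
  (6,3): 1/5 same-type → still unsatisfied.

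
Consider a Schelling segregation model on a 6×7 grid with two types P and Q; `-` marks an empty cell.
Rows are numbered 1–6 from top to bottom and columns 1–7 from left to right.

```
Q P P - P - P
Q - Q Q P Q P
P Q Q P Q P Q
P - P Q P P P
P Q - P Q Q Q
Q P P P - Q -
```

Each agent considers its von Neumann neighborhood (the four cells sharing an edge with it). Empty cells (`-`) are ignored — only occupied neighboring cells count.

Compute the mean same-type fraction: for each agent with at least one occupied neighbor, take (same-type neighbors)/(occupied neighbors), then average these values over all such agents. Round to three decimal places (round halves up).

Row 1: (1,1)Q 1/2 · (1,2)P 1/2 · (1,3)P 1/2 · (1,5)P 1/1 · (1,7)P 1/1
Row 2: (2,1)Q 1/2 · (2,3)Q 2/3 · (2,4)Q 1/3 · (2,5)P 1/4 · (2,6)Q 0/3 · (2,7)P 1/3
Row 3: (3,1)P 1/3 · (3,2)Q 1/2 · (3,3)Q 2/4 · (3,4)P 0/4 · (3,5)Q 0/4 · (3,6)P 1/4 · (3,7)Q 0/3
Row 4: (4,1)P 2/2 · (4,3)P 0/2 · (4,4)Q 0/4 · (4,5)P 1/4 · (4,6)P 3/4 · (4,7)P 1/3
Row 5: (5,1)P 1/3 · (5,2)Q 0/2 · (5,4)P 1/3 · (5,5)Q 1/3 · (5,6)Q 3/4 · (5,7)Q 1/2
Row 6: (6,1)Q 0/2 · (6,2)P 1/3 · (6,3)P 2/2 · (6,4)P 2/2 · (6,6)Q 1/1
Sum over 35 agents: 1/2 + 1/2 + 1/2 + 1/1 + 1/1 + 1/2 + 2/3 + 1/3 + 1/4 + 0/3 + 1/3 + 1/3 + 1/2 + 2/4 + 0/4 + 0/4 + 1/4 + 0/3 + 2/2 + 0/2 + 0/4 + 1/4 + 3/4 + 1/3 + 1/3 + 0/2 + 1/3 + 1/3 + 3/4 + 1/2 + 0/2 + 1/3 + 2/2 + 2/2 + 1/1 = 181/12; mean = 181/12 ÷ 35 = 181/420 = 0.430952… → 0.431.

0.431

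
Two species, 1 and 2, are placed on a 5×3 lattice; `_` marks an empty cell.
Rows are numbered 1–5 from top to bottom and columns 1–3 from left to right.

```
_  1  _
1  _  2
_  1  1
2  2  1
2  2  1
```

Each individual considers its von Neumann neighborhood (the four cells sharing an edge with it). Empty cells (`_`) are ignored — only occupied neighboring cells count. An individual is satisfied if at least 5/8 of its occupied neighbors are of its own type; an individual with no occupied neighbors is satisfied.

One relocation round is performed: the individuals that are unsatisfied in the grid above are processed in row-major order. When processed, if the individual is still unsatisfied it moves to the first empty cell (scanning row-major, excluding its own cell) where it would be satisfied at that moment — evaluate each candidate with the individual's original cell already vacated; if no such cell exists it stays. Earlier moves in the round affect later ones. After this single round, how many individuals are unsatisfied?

3

Initially unsatisfied (in order): (2,3), (3,2), (4,2), (5,3).
  (2,3): no empty cell satisfies it; stays.
  (3,2) → (1,1).
  (4,2): now satisfied by earlier moves; stays.
  (5,3) → (2,2).
Resulting grid:
1 1 _
1 1 2
_ _ 1
2 2 1
2 2 _
Unsatisfied now: (2,3), (3,3), (4,3).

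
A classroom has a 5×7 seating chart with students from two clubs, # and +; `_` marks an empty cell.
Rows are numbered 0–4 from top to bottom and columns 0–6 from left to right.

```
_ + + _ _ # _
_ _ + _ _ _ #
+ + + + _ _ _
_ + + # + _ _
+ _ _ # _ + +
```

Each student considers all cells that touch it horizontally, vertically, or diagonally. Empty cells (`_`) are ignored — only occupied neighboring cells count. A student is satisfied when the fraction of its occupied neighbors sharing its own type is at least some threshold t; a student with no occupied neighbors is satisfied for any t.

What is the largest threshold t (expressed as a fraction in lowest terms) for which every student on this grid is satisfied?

Row 0: (0,1)+ 2/2 · (0,2)+ 2/2 · (0,5)# 1/1
Row 1: (1,2)+ 5/5 · (1,6)# 1/1
Row 2: (2,0)+ 2/2 · (2,1)+ 5/5 · (2,2)+ 5/6 · (2,3)+ 4/5
Row 3: (3,1)+ 5/5 · (3,2)+ 4/6 · (3,3)# 1/5 · (3,4)+ 2/4
Row 4: (4,0)+ 1/1 · (4,3)# 1/3 · (4,5)+ 2/2 · (4,6)+ 1/1
The smallest same-type fraction is 1/5 at (3,3), which reduces to 1/5. Any threshold above that leaves this student unsatisfied.

1/5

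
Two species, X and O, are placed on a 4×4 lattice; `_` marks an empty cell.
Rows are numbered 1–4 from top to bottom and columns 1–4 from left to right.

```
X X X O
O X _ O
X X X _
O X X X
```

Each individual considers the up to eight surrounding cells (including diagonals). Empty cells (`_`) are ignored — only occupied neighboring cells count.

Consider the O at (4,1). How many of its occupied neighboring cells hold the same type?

0

Occupied neighbors of (4,1): (3,1)=X, (3,2)=X, (4,2)=X.
Same type (O): 0 of 3.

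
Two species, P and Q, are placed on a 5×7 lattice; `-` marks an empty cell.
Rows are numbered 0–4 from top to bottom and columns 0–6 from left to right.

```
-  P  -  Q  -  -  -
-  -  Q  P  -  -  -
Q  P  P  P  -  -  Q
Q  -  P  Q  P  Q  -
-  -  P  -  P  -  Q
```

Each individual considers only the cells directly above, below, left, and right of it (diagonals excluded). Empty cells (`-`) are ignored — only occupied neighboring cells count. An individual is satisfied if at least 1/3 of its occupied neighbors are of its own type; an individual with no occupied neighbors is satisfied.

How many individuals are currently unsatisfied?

4

(0,1)P 0/0 ✓
(0,3)Q 0/1 ✗
(1,2)Q 0/2 ✗
(1,3)P 1/3 ✓
(2,0)Q 1/2 ✓
(2,1)P 1/2 ✓
(2,2)P 3/4 ✓
(2,3)P 2/3 ✓
(2,6)Q 0/0 ✓
(3,0)Q 1/1 ✓
(3,2)P 2/3 ✓
(3,3)Q 0/3 ✗
(3,4)P 1/3 ✓
(3,5)Q 0/1 ✗
(4,2)P 1/1 ✓
(4,4)P 1/1 ✓
(4,6)Q 0/0 ✓
Unsatisfied: (0,3), (1,2), (3,3), (3,5) — 4 in total.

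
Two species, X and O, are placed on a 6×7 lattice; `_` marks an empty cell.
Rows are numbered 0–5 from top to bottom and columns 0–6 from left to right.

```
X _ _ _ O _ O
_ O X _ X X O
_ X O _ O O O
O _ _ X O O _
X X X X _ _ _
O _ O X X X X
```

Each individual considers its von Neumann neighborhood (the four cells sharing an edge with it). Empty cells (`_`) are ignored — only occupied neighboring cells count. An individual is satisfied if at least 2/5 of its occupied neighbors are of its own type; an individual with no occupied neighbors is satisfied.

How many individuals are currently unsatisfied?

Row 0: (0,0)X 0/0 ✓ · (0,4)O 0/1 ✗ · (0,6)O 1/1 ✓
Row 1: (1,1)O 0/2 ✗ · (1,2)X 0/2 ✗ · (1,4)X 1/3 ✗ · (1,5)X 1/3 ✗ · (1,6)O 2/3 ✓
Row 2: (2,1)X 0/2 ✗ · (2,2)O 0/2 ✗ · (2,4)O 2/3 ✓ · (2,5)O 3/4 ✓ · (2,6)O 2/2 ✓
Row 3: (3,0)O 0/1 ✗ · (3,3)X 1/2 ✓ · (3,4)O 2/3 ✓ · (3,5)O 2/2 ✓
Row 4: (4,0)X 1/3 ✗ · (4,1)X 2/2 ✓ · (4,2)X 2/3 ✓ · (4,3)X 3/3 ✓
Row 5: (5,0)O 0/1 ✗ · (5,2)O 0/2 ✗ · (5,3)X 2/3 ✓ · (5,4)X 2/2 ✓ · (5,5)X 2/2 ✓ · (5,6)X 1/1 ✓
Unsatisfied: (0,4), (1,1), (1,2), (1,4), (1,5), (2,1), (2,2), (3,0), (4,0), (5,0), (5,2) — 11 in total.

11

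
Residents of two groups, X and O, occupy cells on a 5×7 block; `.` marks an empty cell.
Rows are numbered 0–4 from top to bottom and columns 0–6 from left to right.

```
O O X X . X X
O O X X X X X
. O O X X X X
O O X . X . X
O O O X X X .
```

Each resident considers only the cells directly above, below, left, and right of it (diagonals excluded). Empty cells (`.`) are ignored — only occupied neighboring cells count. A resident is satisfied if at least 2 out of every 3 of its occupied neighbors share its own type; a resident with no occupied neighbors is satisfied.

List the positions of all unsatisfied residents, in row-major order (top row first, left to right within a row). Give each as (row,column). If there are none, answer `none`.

(1,2), (2,2), (3,2), (4,2), (4,3)

Row 0: (0,0)O 2/2 ✓ · (0,1)O 2/3 ✓ · (0,2)X 2/3 ✓ · (0,3)X 2/2 ✓ · (0,5)X 2/2 ✓ · (0,6)X 2/2 ✓
Row 1: (1,0)O 2/2 ✓ · (1,1)O 3/4 ✓ · (1,2)X 2/4 ✗ · (1,3)X 4/4 ✓ · (1,4)X 3/3 ✓ · (1,5)X 4/4 ✓ · (1,6)X 3/3 ✓
Row 2: (2,1)O 3/3 ✓ · (2,2)O 1/4 ✗ · (2,3)X 2/3 ✓ · (2,4)X 4/4 ✓ · (2,5)X 3/3 ✓ · (2,6)X 3/3 ✓
Row 3: (3,0)O 2/2 ✓ · (3,1)O 3/4 ✓ · (3,2)X 0/3 ✗ · (3,4)X 2/2 ✓ · (3,6)X 1/1 ✓
Row 4: (4,0)O 2/2 ✓ · (4,1)O 3/3 ✓ · (4,2)O 1/3 ✗ · (4,3)X 1/2 ✗ · (4,4)X 3/3 ✓ · (4,5)X 1/1 ✓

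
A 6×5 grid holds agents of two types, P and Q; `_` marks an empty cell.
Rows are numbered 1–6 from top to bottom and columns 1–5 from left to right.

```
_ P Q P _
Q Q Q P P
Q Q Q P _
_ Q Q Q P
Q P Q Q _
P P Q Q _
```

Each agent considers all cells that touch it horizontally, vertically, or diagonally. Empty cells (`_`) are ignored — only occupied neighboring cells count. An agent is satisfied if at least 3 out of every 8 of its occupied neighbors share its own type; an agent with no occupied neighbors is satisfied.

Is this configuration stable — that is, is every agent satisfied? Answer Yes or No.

No

Row 1: (1,2)P 0/4 unhappy · (1,3)Q 2/5 ok · (1,4)P 2/4 ok
Row 2: (2,1)Q 3/4 ok · (2,2)Q 6/7 ok · (2,3)Q 4/8 ok · (2,4)P 3/6 ok · (2,5)P 3/3 ok
Row 3: (3,1)Q 4/4 ok · (3,2)Q 7/7 ok · (3,3)Q 6/8 ok · (3,4)P 3/7 ok
Row 4: (4,2)Q 6/7 ok · (4,3)Q 6/8 ok · (4,4)Q 4/6 ok · (4,5)P 1/3 unhappy
Row 5: (5,1)Q 1/4 unhappy · (5,2)P 2/7 unhappy · (5,3)Q 6/8 ok · (5,4)Q 5/6 ok
Row 6: (6,1)P 2/3 ok · (6,2)P 2/5 ok · (6,3)Q 3/5 ok · (6,4)Q 3/3 ok
For instance (1,2) has only 0/4 same-type neighbors, below 3/8.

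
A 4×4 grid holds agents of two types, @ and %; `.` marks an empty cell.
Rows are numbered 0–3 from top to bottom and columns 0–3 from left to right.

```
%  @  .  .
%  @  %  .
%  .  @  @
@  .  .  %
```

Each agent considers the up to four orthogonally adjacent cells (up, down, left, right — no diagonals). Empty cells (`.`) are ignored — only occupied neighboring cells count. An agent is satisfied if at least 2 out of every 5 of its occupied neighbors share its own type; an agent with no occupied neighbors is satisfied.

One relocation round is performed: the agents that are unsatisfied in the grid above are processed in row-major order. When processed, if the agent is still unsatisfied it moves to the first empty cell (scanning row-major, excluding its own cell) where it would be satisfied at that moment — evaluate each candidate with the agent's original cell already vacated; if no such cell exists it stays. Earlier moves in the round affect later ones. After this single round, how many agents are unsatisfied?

1

Initially unsatisfied (in order): (1,1), (1,2), (3,0), (3,3).
  (1,1) → (0,2).
  (1,2) → (1,1).
  (3,0) → (0,3).
  (3,3) → (2,1).
Resulting grid:
% @ @ @
% % . .
% % @ @
. . . .
Unsatisfied now: (0,1).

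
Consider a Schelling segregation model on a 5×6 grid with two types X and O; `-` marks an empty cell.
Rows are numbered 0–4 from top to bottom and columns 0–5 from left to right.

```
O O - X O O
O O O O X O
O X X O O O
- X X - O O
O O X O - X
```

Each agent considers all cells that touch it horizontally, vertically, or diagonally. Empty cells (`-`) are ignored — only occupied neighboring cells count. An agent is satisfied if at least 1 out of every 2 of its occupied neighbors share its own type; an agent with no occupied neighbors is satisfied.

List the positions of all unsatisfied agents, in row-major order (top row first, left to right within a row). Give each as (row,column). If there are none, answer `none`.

(0,3), (1,4), (2,1), (2,2), (4,1), (4,3), (4,5)

(0,0)O 3/3 satisfied
(0,1)O 4/4 satisfied
(0,3)X 1/4 not
(0,4)O 3/5 satisfied
(0,5)O 2/3 satisfied
(1,0)O 4/5 satisfied
(1,1)O 5/7 satisfied
(1,2)O 4/7 satisfied
(1,3)O 4/7 satisfied
(1,4)X 1/8 not
(1,5)O 4/5 satisfied
(2,0)O 2/4 satisfied
(2,1)X 3/7 not
(2,2)X 3/7 not
(2,3)O 4/7 satisfied
(2,4)O 6/7 satisfied
(2,5)O 4/5 satisfied
(3,1)X 4/7 satisfied
(3,2)X 4/7 satisfied
(3,4)O 5/6 satisfied
(3,5)O 3/4 satisfied
(4,0)O 1/2 satisfied
(4,1)O 1/4 not
(4,2)X 2/4 satisfied
(4,3)O 1/3 not
(4,5)X 0/2 not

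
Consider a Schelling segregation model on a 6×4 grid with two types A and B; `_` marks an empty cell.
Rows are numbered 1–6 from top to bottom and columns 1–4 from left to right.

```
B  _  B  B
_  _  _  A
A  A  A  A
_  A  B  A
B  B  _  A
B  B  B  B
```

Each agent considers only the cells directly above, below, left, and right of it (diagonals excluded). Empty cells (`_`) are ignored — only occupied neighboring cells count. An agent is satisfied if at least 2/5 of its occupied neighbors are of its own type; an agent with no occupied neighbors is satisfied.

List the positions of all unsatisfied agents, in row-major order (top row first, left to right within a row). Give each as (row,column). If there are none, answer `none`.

(4,2), (4,3)

(1,1)B 0/0 ok
(1,3)B 1/1 ok
(1,4)B 1/2 ok
(2,4)A 1/2 ok
(3,1)A 1/1 ok
(3,2)A 3/3 ok
(3,3)A 2/3 ok
(3,4)A 3/3 ok
(4,2)A 1/3 unhappy
(4,3)B 0/3 unhappy
(4,4)A 2/3 ok
(5,1)B 2/2 ok
(5,2)B 2/3 ok
(5,4)A 1/2 ok
(6,1)B 2/2 ok
(6,2)B 3/3 ok
(6,3)B 2/2 ok
(6,4)B 1/2 ok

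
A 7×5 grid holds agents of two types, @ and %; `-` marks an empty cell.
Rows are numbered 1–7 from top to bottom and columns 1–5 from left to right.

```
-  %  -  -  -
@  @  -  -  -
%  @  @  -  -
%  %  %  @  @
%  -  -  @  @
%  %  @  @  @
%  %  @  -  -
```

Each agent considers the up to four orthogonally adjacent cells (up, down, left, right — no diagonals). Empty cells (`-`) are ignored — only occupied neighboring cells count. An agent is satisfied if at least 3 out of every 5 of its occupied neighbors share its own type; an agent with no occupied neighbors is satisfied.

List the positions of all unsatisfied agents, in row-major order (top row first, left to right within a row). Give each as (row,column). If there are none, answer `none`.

(1,2)% 0/1 unhappy
(2,1)@ 1/2 unhappy
(2,2)@ 2/3 ok
(3,1)% 1/3 unhappy
(3,2)@ 2/4 unhappy
(3,3)@ 1/2 unhappy
(4,1)% 3/3 ok
(4,2)% 2/3 ok
(4,3)% 1/3 unhappy
(4,4)@ 2/3 ok
(4,5)@ 2/2 ok
(5,1)% 2/2 ok
(5,4)@ 3/3 ok
(5,5)@ 3/3 ok
(6,1)% 3/3 ok
(6,2)% 2/3 ok
(6,3)@ 2/3 ok
(6,4)@ 3/3 ok
(6,5)@ 2/2 ok
(7,1)% 2/2 ok
(7,2)% 2/3 ok
(7,3)@ 1/2 unhappy

(1,2), (2,1), (3,1), (3,2), (3,3), (4,3), (7,3)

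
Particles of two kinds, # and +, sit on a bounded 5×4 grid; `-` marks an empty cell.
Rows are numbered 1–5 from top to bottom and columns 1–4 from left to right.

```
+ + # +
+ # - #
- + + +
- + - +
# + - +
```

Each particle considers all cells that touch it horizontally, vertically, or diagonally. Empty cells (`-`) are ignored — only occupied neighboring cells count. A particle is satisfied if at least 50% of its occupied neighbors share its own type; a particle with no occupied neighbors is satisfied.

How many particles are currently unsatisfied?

4

Row 1: (1,1)+ 2/3 ✓ · (1,2)+ 2/4 ✓ · (1,3)# 2/4 ✓ · (1,4)+ 0/2 ✗
Row 2: (2,1)+ 3/4 ✓ · (2,2)# 1/6 ✗ · (2,4)# 1/4 ✗
Row 3: (3,2)+ 3/4 ✓ · (3,3)+ 4/6 ✓ · (3,4)+ 2/3 ✓
Row 4: (4,2)+ 3/4 ✓ · (4,4)+ 3/3 ✓
Row 5: (5,1)# 0/2 ✗ · (5,2)+ 1/2 ✓ · (5,4)+ 1/1 ✓
Unsatisfied: (1,4), (2,2), (2,4), (5,1) — 4 in total.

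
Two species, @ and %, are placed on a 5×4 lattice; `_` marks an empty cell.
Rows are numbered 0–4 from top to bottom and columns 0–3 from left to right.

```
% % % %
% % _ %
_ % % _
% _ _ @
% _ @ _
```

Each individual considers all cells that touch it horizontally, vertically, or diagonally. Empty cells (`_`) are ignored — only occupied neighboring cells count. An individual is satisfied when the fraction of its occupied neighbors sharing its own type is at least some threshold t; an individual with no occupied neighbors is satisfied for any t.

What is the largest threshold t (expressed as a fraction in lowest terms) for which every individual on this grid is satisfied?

Row 0: (0,0)% 3/3 · (0,1)% 4/4 · (0,2)% 4/4 · (0,3)% 2/2
Row 1: (1,0)% 4/4 · (1,1)% 6/6 · (1,3)% 3/3
Row 2: (2,1)% 4/4 · (2,2)% 3/4
Row 3: (3,0)% 2/2 · (3,3)@ 1/2
Row 4: (4,0)% 1/1 · (4,2)@ 1/1
The smallest same-type fraction is 1/2 at (3,3), which reduces to 1/2. Any threshold above that leaves this individual unsatisfied.

1/2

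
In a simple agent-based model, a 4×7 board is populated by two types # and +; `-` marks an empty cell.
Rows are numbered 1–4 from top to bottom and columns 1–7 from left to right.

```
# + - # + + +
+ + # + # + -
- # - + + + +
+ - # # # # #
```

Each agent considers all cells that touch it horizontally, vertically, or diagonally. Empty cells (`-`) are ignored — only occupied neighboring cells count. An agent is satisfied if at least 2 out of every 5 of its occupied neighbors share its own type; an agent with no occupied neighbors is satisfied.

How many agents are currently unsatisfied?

6

(1,1)# 0/3 not
(1,2)+ 2/4 satisfied
(1,4)# 2/4 satisfied
(1,5)+ 3/5 satisfied
(1,6)+ 3/4 satisfied
(1,7)+ 2/2 satisfied
(2,1)+ 2/4 satisfied
(2,2)+ 2/5 satisfied
(2,3)# 2/6 not
(2,4)+ 3/6 satisfied
(2,5)# 1/8 not
(2,6)+ 6/7 satisfied
(3,2)# 2/5 satisfied
(3,4)+ 2/7 not
(3,5)+ 4/8 satisfied
(3,6)+ 3/7 satisfied
(3,7)+ 2/4 satisfied
(4,1)+ 0/1 not
(4,3)# 2/3 satisfied
(4,4)# 2/4 satisfied
(4,5)# 2/5 satisfied
(4,6)# 2/5 satisfied
(4,7)# 1/3 not
Unsatisfied: (1,1), (2,3), (2,5), (3,4), (4,1), (4,7) — 6 in total.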